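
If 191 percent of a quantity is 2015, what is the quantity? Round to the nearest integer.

1055

2015 ÷ 1.91 ≈ 1055.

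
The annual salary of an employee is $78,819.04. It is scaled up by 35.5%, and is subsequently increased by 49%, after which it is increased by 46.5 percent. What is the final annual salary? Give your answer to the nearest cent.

Each change multiplies by a factor: 1.355 × 1.49 × 1.465 = 2.95776175.
$78,819.04 × 2.95776175 = $233127.94168372 ≈ $233,127.94.

$233,127.94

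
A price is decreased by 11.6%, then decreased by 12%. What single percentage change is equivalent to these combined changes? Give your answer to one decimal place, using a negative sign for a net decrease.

The combined multiplier is 0.884 × 0.88 = 0.77792.
That corresponds to a decrease of 22.2%.

-22.2%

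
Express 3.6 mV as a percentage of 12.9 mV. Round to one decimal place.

27.9%

3.6 mV ÷ 12.9 mV ≈ 27.9%.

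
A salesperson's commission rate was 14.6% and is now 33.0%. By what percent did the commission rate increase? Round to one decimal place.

126.0%

The change is 33.0 − 14.6 = 18.4 percentage points.
Relative to the original 14.6%, that is 18.4 ÷ 14.6 ≈ 126.0%.
So the commission rate rose by 126.0%.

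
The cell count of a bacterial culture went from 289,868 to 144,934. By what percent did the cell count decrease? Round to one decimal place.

50.0%

Change: 144,934 − 289,868 = -144,934.
Relative to the original: -144,934 ÷ 289,868 = -50.0%.
So the cell count decreased by 50.0%.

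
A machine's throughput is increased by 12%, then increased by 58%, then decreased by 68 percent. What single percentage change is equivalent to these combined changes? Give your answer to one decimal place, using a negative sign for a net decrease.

-43.4%

The combined multiplier is 1.12 × 1.58 × 0.32 = 0.566272.
That corresponds to a decrease of 43.4%.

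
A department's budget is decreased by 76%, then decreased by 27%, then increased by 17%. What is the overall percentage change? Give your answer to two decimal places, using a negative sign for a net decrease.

A 76% decrease multiplies by 0.24.
Then a 27% decrease: 0.24 × 0.73 = 0.1752.
Then a 17% increase: 0.1752 × 1.17 = 0.204984.
Overall factor 0.204984, i.e. -79.50%.

-79.50%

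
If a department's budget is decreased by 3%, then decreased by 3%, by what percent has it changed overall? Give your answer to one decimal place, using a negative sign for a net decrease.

The combined multiplier is 0.97 × 0.97 = 0.9409.
That corresponds to a decrease of 5.9%.

-5.9%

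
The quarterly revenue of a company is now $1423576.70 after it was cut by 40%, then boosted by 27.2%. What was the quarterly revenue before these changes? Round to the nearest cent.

The overall multiplier applied was 0.6 × 1.272 = 0.7632.
So the original quarterly revenue was $1423576.70 ÷ 0.7632 ≈ $1865273.45.

$1865273.45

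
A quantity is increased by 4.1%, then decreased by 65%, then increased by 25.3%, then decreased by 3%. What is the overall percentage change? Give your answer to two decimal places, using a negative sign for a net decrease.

A 4.1% increase multiplies by 1.041.
Then a 65% decrease: 1.041 × 0.35 = 0.36435.
Then a 25.3% increase: 0.36435 × 1.253 = 0.45653055.
Then a 3% decrease: 0.45653055 × 0.97 = 0.4428346335.
Overall factor 0.4428346335, i.e. -55.72%.

-55.72%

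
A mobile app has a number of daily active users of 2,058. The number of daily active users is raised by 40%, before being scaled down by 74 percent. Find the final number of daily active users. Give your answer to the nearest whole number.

Apply the 40% increase: 2,058 × 1.4 = 2881.2.
74% decrease: 2881.2 × 0.26 = 749.112 ≈ 749.

749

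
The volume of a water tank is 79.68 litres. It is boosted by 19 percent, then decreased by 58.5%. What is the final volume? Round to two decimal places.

19% increase: 79.68 × 1.19 = 94.8192.
After the 58.5% decrease: 94.8192 × 0.415 = 39.349968 ≈ 39.35.

39.35 litres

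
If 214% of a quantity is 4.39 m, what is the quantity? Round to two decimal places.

4.39 m ÷ 2.14 ≈ 2.05 m.

2.05 m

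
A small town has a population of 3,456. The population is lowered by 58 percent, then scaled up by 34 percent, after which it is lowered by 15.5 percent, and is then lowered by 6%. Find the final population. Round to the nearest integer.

58% decrease: 3,456 × 0.42 = 1451.52.
34% increase: 1451.52 × 1.34 = 1945.0368.
After the 15.5% decrease: 1945.0368 × 0.845 = 1643.556096.
Apply the 6% decrease: 1643.556096 × 0.94 = 1544.94273024 ≈ 1,545.

1,545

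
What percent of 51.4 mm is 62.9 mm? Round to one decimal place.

62.9 mm ÷ 51.4 mm ≈ 122.4%.

122.4%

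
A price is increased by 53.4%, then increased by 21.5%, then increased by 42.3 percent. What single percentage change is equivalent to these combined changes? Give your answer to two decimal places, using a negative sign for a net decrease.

A 53.4% increase multiplies by 1.534.
Then a 21.5% increase: 1.534 × 1.215 = 1.86381.
Then a 42.3% increase: 1.86381 × 1.423 = 2.65220163.
Overall factor 2.65220163, i.e. 165.22%.

165.22%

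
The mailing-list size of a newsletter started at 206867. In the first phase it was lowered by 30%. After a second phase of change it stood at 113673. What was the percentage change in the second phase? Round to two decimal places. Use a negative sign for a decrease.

After the first phase: 206867 × 0.7 = 144806.9.
Second-phase multiplier: 113673 ÷ 144806.9 ≈ 0.784997.
That is a change of -21.50%.

-21.50%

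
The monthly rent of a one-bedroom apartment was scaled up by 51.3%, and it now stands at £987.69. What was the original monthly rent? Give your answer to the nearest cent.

The overall multiplier applied was 1.513.
So the original monthly rent was £987.69 ÷ 1.513 ≈ £652.80.

£652.80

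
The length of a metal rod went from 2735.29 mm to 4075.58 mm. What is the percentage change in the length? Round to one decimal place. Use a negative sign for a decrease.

Change: 4075.58 − 2735.29 = 1340.29.
Relative to the original: 1340.29 ÷ 2735.29 ≈ 49.0%.

49.0%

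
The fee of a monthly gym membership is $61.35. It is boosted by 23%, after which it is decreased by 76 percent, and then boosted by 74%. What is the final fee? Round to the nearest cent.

$31.51

Each change multiplies by a factor: 1.23 × 0.24 × 1.74 = 0.513648.
$61.35 × 0.513648 = $31.5123048 ≈ $31.51.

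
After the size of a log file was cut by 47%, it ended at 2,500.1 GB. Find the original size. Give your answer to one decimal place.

The overall multiplier applied was 0.53.
So the original size was 2,500.1 ÷ 0.53 ≈ 4,717.2 GB.

4,717.2 GB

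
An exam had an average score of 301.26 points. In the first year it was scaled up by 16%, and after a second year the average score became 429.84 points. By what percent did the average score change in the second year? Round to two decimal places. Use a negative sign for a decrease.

23.00%

After the first year: 301.26 × 1.16 = 349.4616.
Second-year multiplier: 429.84 ÷ 349.4616 ≈ 1.230006.
That is a change of 23.00%.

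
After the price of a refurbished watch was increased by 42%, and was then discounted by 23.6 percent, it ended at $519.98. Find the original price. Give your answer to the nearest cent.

The overall multiplier applied was 1.42 × 0.764 = 1.08488.
So the original price was $519.98 ÷ 1.08488 ≈ $479.30.

$479.30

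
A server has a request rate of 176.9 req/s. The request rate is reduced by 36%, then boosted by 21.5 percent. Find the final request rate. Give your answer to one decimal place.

137.6 req/s

36% decrease: 176.9 × 0.64 = 113.216.
Apply the 21.5% increase: 113.216 × 1.215 = 137.55744 ≈ 137.6.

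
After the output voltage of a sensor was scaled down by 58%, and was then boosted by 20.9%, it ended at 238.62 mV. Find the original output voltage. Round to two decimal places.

469.93 mV

Undoing the 20.9% increase: 238.62 ÷ 1.209 ≈ 197.369727.
Undoing the 58% decrease: 197.369727 ÷ 0.42 ≈ 469.93 mV.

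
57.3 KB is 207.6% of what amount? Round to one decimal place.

57.3 KB ÷ 2.076 ≈ 27.6 KB.

27.6 KB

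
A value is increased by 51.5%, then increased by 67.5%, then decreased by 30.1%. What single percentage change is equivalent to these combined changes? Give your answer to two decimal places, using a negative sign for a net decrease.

77.38%

The combined multiplier is 1.515 × 1.675 × 0.699 = 1.773799875.
That corresponds to an increase of 77.38%.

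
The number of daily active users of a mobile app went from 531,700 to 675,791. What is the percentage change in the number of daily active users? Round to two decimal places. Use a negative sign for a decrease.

27.10%

Change: 675,791 − 531,700 = 144,091.
Relative to the original: 144,091 ÷ 531,700 ≈ 27.10%.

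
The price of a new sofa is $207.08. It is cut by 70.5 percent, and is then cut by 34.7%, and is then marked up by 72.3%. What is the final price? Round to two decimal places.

Each change multiplies by a factor: 0.295 × 0.653 × 1.723 = 0.331910105.
$207.08 × 0.331910105 = $68.7319445434 ≈ $68.73.

$68.73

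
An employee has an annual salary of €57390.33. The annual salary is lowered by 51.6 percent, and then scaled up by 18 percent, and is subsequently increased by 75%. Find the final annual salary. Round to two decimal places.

After the 51.6% decrease: €57390.33 × 0.484 = €27776.91972.
After the 18% increase: €27776.91972 × 1.18 = €32776.7652696.
Apply the 75% increase: €32776.7652696 × 1.75 = €57359.3392218 ≈ €57359.34.

€57359.34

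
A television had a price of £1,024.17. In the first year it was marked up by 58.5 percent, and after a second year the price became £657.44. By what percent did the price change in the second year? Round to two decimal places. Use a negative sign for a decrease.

-59.50%

After the first year: £1,024.17 × 1.585 = £1623.30945.
Second-year multiplier: £657.44 ÷ £1623.30945 ≈ 0.405.
That is a change of -59.50%.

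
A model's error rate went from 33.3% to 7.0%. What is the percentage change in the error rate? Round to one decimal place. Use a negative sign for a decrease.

The change is 7.0 − 33.3 = -26.3 percentage points.
Relative to the original 33.3%, that is -26.3 ÷ 33.3 ≈ -79.0%.

-79.0%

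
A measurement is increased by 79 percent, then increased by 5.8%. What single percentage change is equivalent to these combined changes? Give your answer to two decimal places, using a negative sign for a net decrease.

89.38%

The combined multiplier is 1.79 × 1.058 = 1.89382.
That corresponds to an increase of 89.38%.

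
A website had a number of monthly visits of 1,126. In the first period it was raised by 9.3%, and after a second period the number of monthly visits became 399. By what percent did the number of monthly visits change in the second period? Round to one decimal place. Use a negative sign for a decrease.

-67.6%

After the first period: 1,126 × 1.093 = 1230.718.
Second-period multiplier: 399 ÷ 1230.718 ≈ 0.3242.
That is a change of -67.6%.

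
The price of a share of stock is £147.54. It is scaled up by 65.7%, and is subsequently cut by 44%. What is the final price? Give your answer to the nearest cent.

Each change multiplies by a factor: 1.657 × 0.56 = 0.92792.
£147.54 × 0.92792 = £136.9053168 ≈ £136.91.

£136.91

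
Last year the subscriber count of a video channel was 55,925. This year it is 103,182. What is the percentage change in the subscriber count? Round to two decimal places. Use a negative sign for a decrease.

84.50%

Change: 103,182 − 55,925 = 47,257.
Relative to the original: 47,257 ÷ 55,925 ≈ 84.50%.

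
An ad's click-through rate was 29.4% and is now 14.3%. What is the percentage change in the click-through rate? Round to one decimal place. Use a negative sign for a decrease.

-51.4%

The change is 14.3 − 29.4 = -15.1 percentage points.
Relative to the original 29.4%, that is -15.1 ÷ 29.4 ≈ -51.4%.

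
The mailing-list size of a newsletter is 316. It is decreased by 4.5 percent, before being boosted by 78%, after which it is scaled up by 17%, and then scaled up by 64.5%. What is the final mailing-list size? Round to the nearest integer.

Each change multiplies by a factor: 0.955 × 1.78 × 1.17 × 1.645 = 3.271712535.
316 × 3.271712535 = 1033.86116106 ≈ 1034.

1034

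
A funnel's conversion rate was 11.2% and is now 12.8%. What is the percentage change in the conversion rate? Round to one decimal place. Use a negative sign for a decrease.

14.3%

The change is 12.8 − 11.2 = 1.6 percentage points.
Relative to the original 11.2%, that is 1.6 ÷ 11.2 ≈ 14.3%.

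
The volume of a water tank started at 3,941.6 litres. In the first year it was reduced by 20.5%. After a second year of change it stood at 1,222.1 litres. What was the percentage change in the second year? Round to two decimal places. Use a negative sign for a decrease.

After the first year: 3,941.6 × 0.795 = 3133.572.
Second-year multiplier: 1,222.1 ÷ 3133.572 ≈ 0.390002.
That is a change of -61.00%.

-61.00%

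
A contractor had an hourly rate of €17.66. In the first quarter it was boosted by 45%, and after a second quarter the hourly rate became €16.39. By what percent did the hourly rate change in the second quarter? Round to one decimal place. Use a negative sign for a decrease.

After the first quarter: €17.66 × 1.45 = €25.607.
Second-quarter multiplier: €16.39 ÷ €25.607 ≈ 0.64006.
That is a change of -36.0%.

-36.0%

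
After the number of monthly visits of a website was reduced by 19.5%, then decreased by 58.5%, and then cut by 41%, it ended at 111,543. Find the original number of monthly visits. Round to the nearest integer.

The overall multiplier applied was 0.805 × 0.415 × 0.59 = 0.19710425.
So the original number of monthly visits was 111,543 ÷ 0.19710425 ≈ 565,909.

565,909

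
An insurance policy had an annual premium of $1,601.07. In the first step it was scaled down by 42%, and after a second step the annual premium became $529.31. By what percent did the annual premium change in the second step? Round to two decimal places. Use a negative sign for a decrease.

-43.00%

After the first step: $1,601.07 × 0.58 = $928.6206.
Second-step multiplier: $529.31 ÷ $928.6206 ≈ 0.569996.
That is a change of -43.00%.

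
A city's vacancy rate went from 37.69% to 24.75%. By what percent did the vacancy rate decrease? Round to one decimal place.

The change is 24.75 − 37.69 = -12.94 percentage points.
Relative to the original 37.69%, that is -12.94 ÷ 37.69 ≈ -34.3%.
So the vacancy rate fell by 34.3%.

34.3%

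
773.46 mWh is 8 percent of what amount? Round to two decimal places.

9,668.25 mWh

773.46 mWh ÷ 0.08 = 9,668.25 mWh.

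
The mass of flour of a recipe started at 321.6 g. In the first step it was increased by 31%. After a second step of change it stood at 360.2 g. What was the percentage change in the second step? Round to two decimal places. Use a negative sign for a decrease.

After the first step: 321.6 × 1.31 = 421.296.
Second-step multiplier: 360.2 ÷ 421.296 ≈ 0.854981.
That is a change of -14.50%.

-14.50%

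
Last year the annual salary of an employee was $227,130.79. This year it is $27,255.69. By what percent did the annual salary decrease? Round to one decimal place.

Change: $27,255.69 − $227,130.79 = -$199,875.10.
Relative to the original: -$199,875.10 ÷ $227,130.79 ≈ -88.0%.
So the annual salary decreased by 88.0%.

88.0%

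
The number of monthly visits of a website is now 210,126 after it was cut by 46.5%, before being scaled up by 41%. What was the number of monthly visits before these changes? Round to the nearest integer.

278,552

Undoing the 41% increase: 210,126 ÷ 1.41 ≈ 149025.531915.
Undoing the 46.5% decrease: 149025.531915 ÷ 0.535 ≈ 278,552.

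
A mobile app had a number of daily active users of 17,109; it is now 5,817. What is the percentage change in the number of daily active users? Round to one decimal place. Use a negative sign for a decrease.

-66.0%

Change: 5,817 − 17,109 = -11,292.
Relative to the original: -11,292 ÷ 17,109 ≈ -66.0%.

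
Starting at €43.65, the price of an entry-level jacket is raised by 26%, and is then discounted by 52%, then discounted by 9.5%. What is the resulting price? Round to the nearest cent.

After the 26% increase: €43.65 × 1.26 = €54.999.
52% decrease: €54.999 × 0.48 = €26.39952.
Apply the 9.5% decrease: €26.39952 × 0.905 = €23.8915656 ≈ €23.89.

€23.89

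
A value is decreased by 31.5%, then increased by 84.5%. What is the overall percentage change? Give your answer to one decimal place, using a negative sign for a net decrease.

26.4%

The combined multiplier is 0.685 × 1.845 = 1.263825.
That corresponds to an increase of 26.4%.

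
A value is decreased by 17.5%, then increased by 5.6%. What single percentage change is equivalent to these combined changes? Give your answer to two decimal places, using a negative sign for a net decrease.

-12.88%

A 17.5% decrease multiplies by 0.825.
Then a 5.6% increase: 0.825 × 1.056 = 0.8712.
Overall factor 0.8712, i.e. -12.88%.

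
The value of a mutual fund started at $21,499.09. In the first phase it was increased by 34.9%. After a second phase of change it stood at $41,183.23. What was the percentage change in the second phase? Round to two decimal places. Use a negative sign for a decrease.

42.00%

After the first phase: $21,499.09 × 1.349 = $29002.27241.
Second-phase multiplier: $41,183.23 ÷ $29002.27241 ≈ 1.42.
That is a change of 42.00%.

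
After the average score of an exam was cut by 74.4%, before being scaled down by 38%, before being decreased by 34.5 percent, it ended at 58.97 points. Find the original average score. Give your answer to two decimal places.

567.23 points

The overall multiplier applied was 0.256 × 0.62 × 0.655 = 0.1039616.
So the original average score was 58.97 ÷ 0.1039616 ≈ 567.23 points.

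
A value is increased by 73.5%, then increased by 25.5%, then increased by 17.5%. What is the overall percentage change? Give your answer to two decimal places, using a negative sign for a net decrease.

The combined multiplier is 1.735 × 1.255 × 1.175 = 2.558474375.
That corresponds to an increase of 155.85%.

155.85%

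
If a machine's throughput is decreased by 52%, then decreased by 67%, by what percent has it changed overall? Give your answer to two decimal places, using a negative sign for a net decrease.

A 52% decrease multiplies by 0.48.
Then a 67% decrease: 0.48 × 0.33 = 0.1584.
Overall factor 0.1584, i.e. -84.16%.

-84.16%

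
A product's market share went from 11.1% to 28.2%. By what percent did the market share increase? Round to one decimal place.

154.1%

The change is 28.2 − 11.1 = 17.1 percentage points.
Relative to the original 11.1%, that is 17.1 ÷ 11.1 ≈ 154.1%.
So the market share rose by 154.1%.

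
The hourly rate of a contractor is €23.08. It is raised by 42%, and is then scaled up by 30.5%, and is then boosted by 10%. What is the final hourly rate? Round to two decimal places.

Apply the 42% increase: €23.08 × 1.42 = €32.7736.
After the 30.5% increase: €32.7736 × 1.305 = €42.769548.
After the 10% increase: €42.769548 × 1.1 = €47.0465028 ≈ €47.05.

€47.05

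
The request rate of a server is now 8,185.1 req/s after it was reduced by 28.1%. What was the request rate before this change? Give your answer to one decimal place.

The overall multiplier applied was 0.719.
So the original request rate was 8,185.1 ÷ 0.719 ≈ 11,384.0 req/s.

11,384.0 req/s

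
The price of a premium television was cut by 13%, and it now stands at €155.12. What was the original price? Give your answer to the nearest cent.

€178.30

The overall multiplier applied was 0.87.
So the original price was €155.12 ÷ 0.87 ≈ €178.30.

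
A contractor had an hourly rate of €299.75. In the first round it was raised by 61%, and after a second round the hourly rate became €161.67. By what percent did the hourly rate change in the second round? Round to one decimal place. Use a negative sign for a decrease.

-66.5%

After the first round: €299.75 × 1.61 = €482.5975.
Second-round multiplier: €161.67 ÷ €482.5975 ≈ 0.335.
That is a change of -66.5%.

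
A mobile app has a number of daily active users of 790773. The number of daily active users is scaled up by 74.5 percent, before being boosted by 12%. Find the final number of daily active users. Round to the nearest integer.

Each change multiplies by a factor: 1.745 × 1.12 = 1.9544.
790773 × 1.9544 = 1545486.7512 ≈ 1545487.

1545487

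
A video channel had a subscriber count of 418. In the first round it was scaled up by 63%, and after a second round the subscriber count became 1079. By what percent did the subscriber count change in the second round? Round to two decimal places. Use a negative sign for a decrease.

After the first round: 418 × 1.63 = 681.34.
Second-round multiplier: 1079 ÷ 681.34 ≈ 1.583644.
That is a change of 58.36%.

58.36%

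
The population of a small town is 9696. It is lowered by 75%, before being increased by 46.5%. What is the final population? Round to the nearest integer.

3551

75% decrease: 9696 × 0.25 = 2424.
Apply the 46.5% increase: 2424 × 1.465 = 3551.16 ≈ 3551.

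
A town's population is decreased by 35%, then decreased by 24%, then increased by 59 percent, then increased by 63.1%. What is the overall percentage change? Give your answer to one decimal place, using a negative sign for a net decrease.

28.1%

The combined multiplier is 0.65 × 0.76 × 1.59 × 1.631 = 1.28108526.
That corresponds to an increase of 28.1%.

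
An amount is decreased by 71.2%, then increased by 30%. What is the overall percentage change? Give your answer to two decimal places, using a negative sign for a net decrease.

-62.56%

A 71.2% decrease multiplies by 0.288.
Then a 30% increase: 0.288 × 1.3 = 0.3744.
Overall factor 0.3744, i.e. -62.56%.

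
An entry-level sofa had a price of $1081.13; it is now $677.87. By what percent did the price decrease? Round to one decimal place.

Change: $677.87 − $1081.13 = -$403.26.
Relative to the original: -$403.26 ÷ $1081.13 ≈ -37.3%.
So the price decreased by 37.3%.

37.3%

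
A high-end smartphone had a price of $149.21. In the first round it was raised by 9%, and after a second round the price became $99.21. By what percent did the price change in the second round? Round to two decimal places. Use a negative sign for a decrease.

-39.00%

After the first round: $149.21 × 1.09 = $162.6389.
Second-round multiplier: $99.21 ÷ $162.6389 ≈ 0.610002.
That is a change of -39.00%.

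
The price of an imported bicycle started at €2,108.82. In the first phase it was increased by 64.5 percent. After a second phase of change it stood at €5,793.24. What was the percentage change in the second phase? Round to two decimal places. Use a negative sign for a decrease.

After the first phase: €2,108.82 × 1.645 = €3469.0089.
Second-phase multiplier: €5,793.24 ÷ €3469.0089 ≈ 1.669999.
That is a change of 67.00%.

67.00%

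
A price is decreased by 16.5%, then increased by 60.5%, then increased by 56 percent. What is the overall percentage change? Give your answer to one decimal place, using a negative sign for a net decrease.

The combined multiplier is 0.835 × 1.605 × 1.56 = 2.090673.
That corresponds to an increase of 109.1%.

109.1%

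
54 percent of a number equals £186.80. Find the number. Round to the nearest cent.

£345.93

£186.80 ÷ 0.54 ≈ £345.93.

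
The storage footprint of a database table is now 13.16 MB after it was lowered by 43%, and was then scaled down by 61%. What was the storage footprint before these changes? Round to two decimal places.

59.20 MB

Undoing the 61% decrease: 13.16 ÷ 0.39 ≈ 33.74359.
Undoing the 43% decrease: 33.74359 ÷ 0.57 ≈ 59.20 MB.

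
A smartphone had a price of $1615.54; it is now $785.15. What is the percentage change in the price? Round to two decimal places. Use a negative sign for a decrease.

Change: $785.15 − $1615.54 = -$830.39.
Relative to the original: -$830.39 ÷ $1615.54 ≈ -51.40%.

-51.40%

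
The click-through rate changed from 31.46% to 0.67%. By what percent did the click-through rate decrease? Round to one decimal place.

97.9%

The change is 0.67 − 31.46 = -30.79 percentage points.
Relative to the original 31.46%, that is -30.79 ÷ 31.46 ≈ -97.9%.
So the click-through rate fell by 97.9%.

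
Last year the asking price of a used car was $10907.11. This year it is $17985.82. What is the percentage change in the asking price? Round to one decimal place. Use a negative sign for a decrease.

64.9%

Change: $17985.82 − $10907.11 = $7078.71.
Relative to the original: $7078.71 ÷ $10907.11 ≈ 64.9%.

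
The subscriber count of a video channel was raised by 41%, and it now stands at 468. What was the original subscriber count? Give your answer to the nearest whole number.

The overall multiplier applied was 1.41.
So the original subscriber count was 468 ÷ 1.41 ≈ 332.

332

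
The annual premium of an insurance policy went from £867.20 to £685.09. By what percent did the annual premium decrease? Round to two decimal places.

21.00%

Change: £685.09 − £867.20 = -£182.11.
Relative to the original: -£182.11 ÷ £867.20 ≈ -21.00%.
So the annual premium decreased by 21.00%.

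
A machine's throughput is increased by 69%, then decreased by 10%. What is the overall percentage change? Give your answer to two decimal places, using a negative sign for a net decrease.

52.10%

The combined multiplier is 1.69 × 0.9 = 1.521.
That corresponds to an increase of 52.10%.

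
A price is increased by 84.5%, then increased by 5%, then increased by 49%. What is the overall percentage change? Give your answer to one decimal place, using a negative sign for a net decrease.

An 84.5% increase multiplies by 1.845.
Then a 5% increase: 1.845 × 1.05 = 1.93725.
Then a 49% increase: 1.93725 × 1.49 = 2.8865025.
Overall factor 2.8865025, i.e. 188.7%.

188.7%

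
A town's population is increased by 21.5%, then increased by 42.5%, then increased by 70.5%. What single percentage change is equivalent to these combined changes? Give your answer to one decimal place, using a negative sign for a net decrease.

195.2%

A 21.5% increase multiplies by 1.215.
Then a 42.5% increase: 1.215 × 1.425 = 1.731375.
Then a 70.5% increase: 1.731375 × 1.705 = 2.951994375.
Overall factor 2.951994375, i.e. 195.2%.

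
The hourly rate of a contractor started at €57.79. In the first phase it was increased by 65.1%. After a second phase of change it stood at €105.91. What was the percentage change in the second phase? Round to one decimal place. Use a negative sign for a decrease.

After the first phase: €57.79 × 1.651 = €95.41129.
Second-phase multiplier: €105.91 ÷ €95.41129 ≈ 1.11004.
That is a change of 11.0%.

11.0%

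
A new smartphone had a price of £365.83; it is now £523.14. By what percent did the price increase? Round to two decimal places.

Change: £523.14 − £365.83 = £157.31.
Relative to the original: £157.31 ÷ £365.83 ≈ 43.00%.
So the price increased by 43.00%.

43.00%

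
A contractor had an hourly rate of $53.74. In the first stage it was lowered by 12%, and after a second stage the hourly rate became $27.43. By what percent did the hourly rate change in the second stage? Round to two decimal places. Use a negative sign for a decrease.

-42.00%

After the first stage: $53.74 × 0.88 = $47.2912.
Second-stage multiplier: $27.43 ÷ $47.2912 ≈ 0.580023.
That is a change of -42.00%.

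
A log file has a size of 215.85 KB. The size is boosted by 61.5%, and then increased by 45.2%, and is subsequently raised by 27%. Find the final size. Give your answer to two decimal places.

642.83 KB

Each change multiplies by a factor: 1.615 × 1.452 × 1.27 = 2.9781246.
215.85 × 2.9781246 = 642.82819491 ≈ 642.83.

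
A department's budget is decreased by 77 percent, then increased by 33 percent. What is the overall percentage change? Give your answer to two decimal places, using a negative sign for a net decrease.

The combined multiplier is 0.23 × 1.33 = 0.3059.
That corresponds to a decrease of 69.41%.

-69.41%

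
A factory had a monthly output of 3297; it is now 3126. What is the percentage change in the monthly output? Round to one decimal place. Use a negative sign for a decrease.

Change: 3126 − 3297 = -171.
Relative to the original: -171 ÷ 3297 ≈ -5.2%.

-5.2%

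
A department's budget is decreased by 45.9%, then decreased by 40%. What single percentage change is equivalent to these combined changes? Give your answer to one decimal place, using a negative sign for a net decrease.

-67.5%

A 45.9% decrease multiplies by 0.541.
Then a 40% decrease: 0.541 × 0.6 = 0.3246.
Overall factor 0.3246, i.e. -67.5%.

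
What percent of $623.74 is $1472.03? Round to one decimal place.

$1472.03 ÷ $623.74 ≈ 236.0%.

236.0%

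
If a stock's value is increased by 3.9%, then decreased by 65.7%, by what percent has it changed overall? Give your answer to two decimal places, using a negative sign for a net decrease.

-64.36%

The combined multiplier is 1.039 × 0.343 = 0.356377.
That corresponds to a decrease of 64.36%.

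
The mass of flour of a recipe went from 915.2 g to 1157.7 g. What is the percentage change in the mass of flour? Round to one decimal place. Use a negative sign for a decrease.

Change: 1157.7 − 915.2 = 242.5.
Relative to the original: 242.5 ÷ 915.2 ≈ 26.5%.

26.5%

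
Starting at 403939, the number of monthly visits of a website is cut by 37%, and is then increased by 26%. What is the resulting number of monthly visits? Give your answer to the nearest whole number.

37% decrease: 403939 × 0.63 = 254481.57.
Apply the 26% increase: 254481.57 × 1.26 = 320646.7782 ≈ 320647.

320647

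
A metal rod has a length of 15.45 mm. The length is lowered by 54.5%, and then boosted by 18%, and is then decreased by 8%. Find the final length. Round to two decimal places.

7.63 mm

Each change multiplies by a factor: 0.455 × 1.18 × 0.92 = 0.493948.
15.45 × 0.493948 = 7.6314966 ≈ 7.63.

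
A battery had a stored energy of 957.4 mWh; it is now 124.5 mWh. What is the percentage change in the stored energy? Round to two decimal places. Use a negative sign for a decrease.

Change: 124.5 − 957.4 = -832.9.
Relative to the original: -832.9 ÷ 957.4 ≈ -87.00%.

-87.00%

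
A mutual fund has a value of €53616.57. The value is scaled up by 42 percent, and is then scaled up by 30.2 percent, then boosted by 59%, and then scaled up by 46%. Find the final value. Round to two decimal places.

€230116.81

42% increase: €53616.57 × 1.42 = €76135.5294.
After the 30.2% increase: €76135.5294 × 1.302 = €99128.4592788.
59% increase: €99128.4592788 × 1.59 = €157614.250253292.
After the 46% increase: €157614.250253292 × 1.46 = €230116.80536980632 ≈ €230116.81.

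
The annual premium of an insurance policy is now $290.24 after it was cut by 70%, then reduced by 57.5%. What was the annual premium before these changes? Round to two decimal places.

$2276.39

The overall multiplier applied was 0.3 × 0.425 = 0.1275.
So the original annual premium was $290.24 ÷ 0.1275 ≈ $2276.39.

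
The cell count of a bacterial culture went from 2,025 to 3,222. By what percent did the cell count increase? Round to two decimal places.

59.11%

Change: 3,222 − 2,025 = 1,197.
Relative to the original: 1,197 ÷ 2,025 ≈ 59.11%.
So the cell count increased by 59.11%.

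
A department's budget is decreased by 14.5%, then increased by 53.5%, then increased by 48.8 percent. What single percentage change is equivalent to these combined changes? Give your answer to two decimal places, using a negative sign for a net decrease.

95.29%

The combined multiplier is 0.855 × 1.535 × 1.488 = 1.9528884.
That corresponds to an increase of 95.29%.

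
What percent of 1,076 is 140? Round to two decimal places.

140 ÷ 1,076 ≈ 13.01%.

13.01%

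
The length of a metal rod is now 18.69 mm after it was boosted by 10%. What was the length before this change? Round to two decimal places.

16.99 mm

The overall multiplier applied was 1.1.
So the original length was 18.69 ÷ 1.1 ≈ 16.99 mm.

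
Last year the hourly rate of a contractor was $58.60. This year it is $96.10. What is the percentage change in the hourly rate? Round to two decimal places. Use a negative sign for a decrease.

63.99%

Change: $96.10 − $58.60 = $37.50.
Relative to the original: $37.50 ÷ $58.60 ≈ 63.99%.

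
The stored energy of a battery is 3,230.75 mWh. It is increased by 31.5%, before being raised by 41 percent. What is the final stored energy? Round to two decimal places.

After the 31.5% increase: 3,230.75 × 1.315 = 4248.43625.
After the 41% increase: 4248.43625 × 1.41 = 5990.2951125 ≈ 5,990.30.

5,990.30 mWh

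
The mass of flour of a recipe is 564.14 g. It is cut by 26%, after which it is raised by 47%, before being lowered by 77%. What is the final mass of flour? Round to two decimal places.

Each change multiplies by a factor: 0.74 × 1.47 × 0.23 = 0.250194.
564.14 × 0.250194 = 141.14444316 ≈ 141.14.

141.14 g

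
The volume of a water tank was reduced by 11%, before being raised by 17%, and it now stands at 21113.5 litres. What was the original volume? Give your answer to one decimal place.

20276.1 litres

Undoing the 17% increase: 21113.5 ÷ 1.17 ≈ 18045.726496.
Undoing the 11% decrease: 18045.726496 ÷ 0.89 ≈ 20276.1 litres.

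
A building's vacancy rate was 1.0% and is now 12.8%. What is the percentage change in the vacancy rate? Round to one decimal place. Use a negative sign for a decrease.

1180.0%

The change is 12.8 − 1.0 = 11.8 percentage points.
Relative to the original 1.0%, that is 11.8 ÷ 1.0 = 1180.0%.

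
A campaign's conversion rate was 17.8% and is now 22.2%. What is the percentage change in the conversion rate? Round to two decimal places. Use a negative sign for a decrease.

24.72%

The change is 22.2 − 17.8 = 4.4 percentage points.
Relative to the original 17.8%, that is 4.4 ÷ 17.8 ≈ 24.72%.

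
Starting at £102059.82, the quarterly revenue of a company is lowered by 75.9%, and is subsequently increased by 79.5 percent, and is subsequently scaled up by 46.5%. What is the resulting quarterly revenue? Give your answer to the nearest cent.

£64680.58

Apply the 75.9% decrease: £102059.82 × 0.241 = £24596.41662.
After the 79.5% increase: £24596.41662 × 1.795 = £44150.5678329.
46.5% increase: £44150.5678329 × 1.465 = £64680.5818751985 ≈ £64680.58.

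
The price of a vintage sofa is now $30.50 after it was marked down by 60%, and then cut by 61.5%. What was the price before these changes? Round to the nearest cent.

Undoing the 61.5% decrease: $30.50 ÷ 0.385 ≈ $79.220779.
Undoing the 60% decrease: $79.220779 ÷ 0.4 ≈ $198.05.

$198.05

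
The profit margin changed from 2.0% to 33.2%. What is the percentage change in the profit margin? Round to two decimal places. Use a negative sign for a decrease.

1560.00%

The change is 33.2 − 2.0 = 31.2 percentage points.
Relative to the original 2.0%, that is 31.2 ÷ 2.0 = 1560.00%.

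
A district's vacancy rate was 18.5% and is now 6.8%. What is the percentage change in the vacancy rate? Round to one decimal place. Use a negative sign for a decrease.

-63.2%

The change is 6.8 − 18.5 = -11.7 percentage points.
Relative to the original 18.5%, that is -11.7 ÷ 18.5 ≈ -63.2%.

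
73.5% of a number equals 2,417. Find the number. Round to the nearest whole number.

2,417 ÷ 0.735 ≈ 3,288.

3,288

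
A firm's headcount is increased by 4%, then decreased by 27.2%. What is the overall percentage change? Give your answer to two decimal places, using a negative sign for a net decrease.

-24.29%

A 4% increase multiplies by 1.04.
Then a 27.2% decrease: 1.04 × 0.728 = 0.75712.
Overall factor 0.75712, i.e. -24.29%.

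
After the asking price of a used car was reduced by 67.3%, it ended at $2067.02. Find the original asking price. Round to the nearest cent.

The overall multiplier applied was 0.327.
So the original asking price was $2067.02 ÷ 0.327 ≈ $6321.16.

$6321.16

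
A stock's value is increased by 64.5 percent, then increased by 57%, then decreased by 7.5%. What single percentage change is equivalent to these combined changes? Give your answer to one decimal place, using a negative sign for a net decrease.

138.9%

The combined multiplier is 1.645 × 1.57 × 0.925 = 2.38895125.
That corresponds to an increase of 138.9%.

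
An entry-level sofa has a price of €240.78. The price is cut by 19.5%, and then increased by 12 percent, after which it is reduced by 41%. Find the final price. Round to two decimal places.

After the 19.5% decrease: €240.78 × 0.805 = €193.8279.
After the 12% increase: €193.8279 × 1.12 = €217.087248.
After the 41% decrease: €217.087248 × 0.59 = €128.08147632 ≈ €128.08.

€128.08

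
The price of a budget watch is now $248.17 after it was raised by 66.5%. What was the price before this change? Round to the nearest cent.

$149.05

The overall multiplier applied was 1.665.
So the original price was $248.17 ÷ 1.665 ≈ $149.05.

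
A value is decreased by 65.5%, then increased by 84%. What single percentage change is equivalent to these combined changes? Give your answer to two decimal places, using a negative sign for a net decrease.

-36.52%

A 65.5% decrease multiplies by 0.345.
Then an 84% increase: 0.345 × 1.84 = 0.6348.
Overall factor 0.6348, i.e. -36.52%.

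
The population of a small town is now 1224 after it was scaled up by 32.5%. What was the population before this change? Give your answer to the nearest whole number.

924

The overall multiplier applied was 1.325.
So the original population was 1224 ÷ 1.325 ≈ 924.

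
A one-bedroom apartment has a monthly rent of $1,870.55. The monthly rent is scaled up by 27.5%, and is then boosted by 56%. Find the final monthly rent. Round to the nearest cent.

$3,720.52

Each change multiplies by a factor: 1.275 × 1.56 = 1.989.
$1,870.55 × 1.989 = $3720.52395 ≈ $3,720.52.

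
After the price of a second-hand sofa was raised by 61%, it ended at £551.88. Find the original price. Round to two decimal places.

The overall multiplier applied was 1.61.
So the original price was £551.88 ÷ 1.61 ≈ £342.78.

£342.78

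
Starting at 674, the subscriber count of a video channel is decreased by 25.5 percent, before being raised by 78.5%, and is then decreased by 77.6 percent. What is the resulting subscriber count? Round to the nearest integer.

201

Each change multiplies by a factor: 0.745 × 1.785 × 0.224 = 0.2978808.
674 × 0.2978808 = 200.7716592 ≈ 201.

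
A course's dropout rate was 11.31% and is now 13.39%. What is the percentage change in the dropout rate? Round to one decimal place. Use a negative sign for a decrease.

18.4%

The change is 13.39 − 11.31 = 2.08 percentage points.
Relative to the original 11.31%, that is 2.08 ÷ 11.31 ≈ 18.4%.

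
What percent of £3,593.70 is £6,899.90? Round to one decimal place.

£6,899.90 ÷ £3,593.70 ≈ 192.0%.

192.0%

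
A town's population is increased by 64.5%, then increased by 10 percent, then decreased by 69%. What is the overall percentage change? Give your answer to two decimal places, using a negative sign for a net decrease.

-43.91%

The combined multiplier is 1.645 × 1.1 × 0.31 = 0.560945.
That corresponds to a decrease of 43.91%.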